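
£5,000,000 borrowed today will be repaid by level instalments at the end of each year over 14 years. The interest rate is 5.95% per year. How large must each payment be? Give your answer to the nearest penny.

Level ordinary annuity; solve PV = PMT × [(1 − (1+r)^−n)/r] for PMT.
Periodic rate r = 0.0595 per year.
With n = 14: PMT = 5,000,000 / ([(1 − (1+r)^−n)/r]) = £536,260.38

£536,260.38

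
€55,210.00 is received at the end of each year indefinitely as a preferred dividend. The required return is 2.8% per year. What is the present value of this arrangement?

€1,971,785.71

Periodic rate r = 0.028 per year.
Level perpetuity: PV = PMT / r = 55,210 / (0.028) = €1,971,785.71.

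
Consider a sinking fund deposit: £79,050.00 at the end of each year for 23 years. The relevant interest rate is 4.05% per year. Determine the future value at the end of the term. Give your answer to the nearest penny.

This is an ordinary annuity: 23 deposits of £79,050.00 at the end of each year.
Periodic rate r = 0.0405 per year.
FV = PMT × [((1+r)^n − 1)/r] = 79,050 × [(1+r)^23 − 1] / r = £2,912,385.92

£2,912,385.92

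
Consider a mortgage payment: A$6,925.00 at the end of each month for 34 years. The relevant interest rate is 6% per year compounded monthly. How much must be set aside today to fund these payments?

This is an ordinary annuity: 408 payments of A$6,925.00 at the end of each month.
Periodic rate r = 0.06/12 per month; n is counted in months.
PV = PMT × [(1 − (1+r)^−n)/r] = 6,925 × [1 − (1+r)^−408] / r = A$1,203,992.50

A$1,203,992.50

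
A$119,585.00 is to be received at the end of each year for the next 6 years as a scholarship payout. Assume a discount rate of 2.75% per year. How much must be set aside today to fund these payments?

This is an ordinary annuity: 6 payments of A$119,585.00 at the end of each year.
Periodic rate r = 0.0275 per year.
PV = PMT × [(1 − (1+r)^−n)/r] = 119,585 × [1 − (1+r)^−6] / r = A$653,217.13

A$653,217.13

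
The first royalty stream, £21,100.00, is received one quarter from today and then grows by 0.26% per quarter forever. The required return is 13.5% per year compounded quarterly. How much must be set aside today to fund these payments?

Periodic rate r = 0.135/4 per quarter.
Growing perpetuity (Gordon): PV = PMT₁ / (r − g) = 21,100 / (r − 0.0026) = £677,367.58.

£677,367.58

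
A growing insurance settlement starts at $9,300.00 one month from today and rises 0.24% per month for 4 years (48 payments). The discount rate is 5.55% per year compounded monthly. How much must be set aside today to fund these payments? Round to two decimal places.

$421,984.36

Periodic rate r = 0.0555/12 per month; n is counted in months.
Growing ordinary annuity: PV = PMT₁ × [1 − ((1+g)/(1+r))^n] / (r − g) = 9,300 × [1 − ((1+0.0024)/(1+r))^48] / (r − 0.0024) = $421,984.36.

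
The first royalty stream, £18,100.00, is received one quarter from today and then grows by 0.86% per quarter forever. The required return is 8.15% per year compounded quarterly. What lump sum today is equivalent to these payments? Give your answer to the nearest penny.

£1,537,154.99

Periodic rate r = 0.0815/4 per quarter.
Growing perpetuity (Gordon): PV = PMT₁ / (r − g) = 18,100 / (r − 0.0086) = £1,537,154.99.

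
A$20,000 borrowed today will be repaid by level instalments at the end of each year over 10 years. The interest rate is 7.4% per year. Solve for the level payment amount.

Level ordinary annuity; solve PV = PMT × [(1 − (1+r)^−n)/r] for PMT.
Periodic rate r = 0.074 per year.
With n = 10: PMT = 20,000 / ([(1 − (1+r)^−n)/r]) = A$2,900.43

A$2,900.43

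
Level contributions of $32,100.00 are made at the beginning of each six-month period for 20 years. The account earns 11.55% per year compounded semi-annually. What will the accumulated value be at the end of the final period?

$4,966,715.29

This is an annuity due: 40 deposits of $32,100.00 at the beginning of each six-month period.
Periodic rate r = 0.1155/2 per half-year; n is counted in half-years.
FV = PMT × [((1+r)^n − 1)/r] × (1+r) = 32,100 × [(1+r)^40 − 1] / r × (1+r) = $4,966,715.29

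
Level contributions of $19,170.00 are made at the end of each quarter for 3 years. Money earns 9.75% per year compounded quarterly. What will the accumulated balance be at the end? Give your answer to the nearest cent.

$263,528.40

This is an ordinary annuity: 12 deposits of $19,170.00 at the end of each quarter.
Periodic rate r = 0.0975/4 per quarter; n is counted in quarters.
FV = PMT × [((1+r)^n − 1)/r] = 19,170 × [(1+r)^12 − 1] / r = $263,528.40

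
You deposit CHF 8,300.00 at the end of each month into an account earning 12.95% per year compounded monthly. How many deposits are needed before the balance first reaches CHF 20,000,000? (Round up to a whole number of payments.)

Periodic rate r = 0.1295/12 per month; n is counted in months.
Ordinary annuity FV: 20,000,000 = 8,300 × [((1+r)^n − 1)/r].
(1+r)^n = 1 + 20,000,000 × r / 8,300, so n = ln(1 + 20,000,000·r/8,300) / ln(1+r) = 307.06.
Round up to a whole number of payments: n = 308.

308 payments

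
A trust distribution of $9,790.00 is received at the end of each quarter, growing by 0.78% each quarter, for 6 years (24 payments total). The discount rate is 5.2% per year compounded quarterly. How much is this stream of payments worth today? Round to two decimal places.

$218,754.25

Periodic rate r = 0.052/4 per quarter; n is counted in quarters.
Growing ordinary annuity: PV = PMT₁ × [1 − ((1+g)/(1+r))^n] / (r − g) = 9,790 × [1 − ((1+0.0078)/(1+r))^24] / (r − 0.0078) = $218,754.25.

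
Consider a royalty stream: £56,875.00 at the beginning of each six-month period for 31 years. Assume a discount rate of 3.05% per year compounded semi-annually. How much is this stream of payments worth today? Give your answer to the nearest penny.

£2,304,893.35

This is an annuity due: 62 payments of £56,875.00 at the beginning of each six-month period.
Periodic rate r = 0.0305/2 per half-year; n is counted in half-years.
PV = PMT × [(1 − (1+r)^−n)/r] × (1+r) = 56,875 × [1 − (1+r)^−62] / r × (1+r) = £2,304,893.35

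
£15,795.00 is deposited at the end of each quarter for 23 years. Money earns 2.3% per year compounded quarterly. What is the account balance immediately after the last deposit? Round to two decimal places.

This is an ordinary annuity: 92 deposits of £15,795.00 at the end of each quarter.
Periodic rate r = 0.023/4 per quarter; n is counted in quarters.
FV = PMT × [((1+r)^n − 1)/r] = 15,795 × [(1+r)^92 − 1] / r = £1,908,213.85

£1,908,213.85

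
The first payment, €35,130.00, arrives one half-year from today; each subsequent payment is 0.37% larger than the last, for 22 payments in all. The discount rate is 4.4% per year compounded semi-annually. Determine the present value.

€629,660.33

Periodic rate r = 0.044/2 per half-year; n is counted in half-years.
Growing ordinary annuity: PV = PMT₁ × [1 − ((1+g)/(1+r))^n] / (r − g) = 35,130 × [1 − ((1+0.0037)/(1+r))^22] / (r − 0.0037) = €629,660.33.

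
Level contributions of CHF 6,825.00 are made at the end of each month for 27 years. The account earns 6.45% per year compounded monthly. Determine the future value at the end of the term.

This is an ordinary annuity: 324 deposits of CHF 6,825.00 at the end of each month.
Periodic rate r = 0.0645/12 per month; n is counted in months.
FV = PMT × [((1+r)^n − 1)/r] = 6,825 × [(1+r)^324 − 1] / r = CHF 5,941,683.63

CHF 5,941,683.63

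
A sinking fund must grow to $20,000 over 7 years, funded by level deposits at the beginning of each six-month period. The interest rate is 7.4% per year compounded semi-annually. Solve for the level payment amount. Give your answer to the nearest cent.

Level annuity due; solve FV = PMT × [((1+r)^n − 1)/r] × (1+r) for PMT.
Periodic rate r = 0.074/2 per half-year; n is counted in half-years.
With n = 14: PMT = 20,000 / ([((1+r)^n − 1)/r] × (1+r)) = $1,076.25

$1,076.25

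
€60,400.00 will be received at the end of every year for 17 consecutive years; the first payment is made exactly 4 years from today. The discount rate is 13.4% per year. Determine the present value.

Ordinary annuity of 17 payments, first payment at period 4.
Periodic rate r = 0.134 per year.
The ordinary-annuity PV formula values the stream one period before the first payment (period 3); discount that back 3 periods:
PV₀ = 60,400 × [1 − (1+r)^−17] / r × (1+r)^−3 = €272,647.93

€272,647.93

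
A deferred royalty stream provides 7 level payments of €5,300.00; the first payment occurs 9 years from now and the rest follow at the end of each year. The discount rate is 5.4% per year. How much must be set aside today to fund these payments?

Ordinary annuity of 7 payments, first payment at period 9.
Periodic rate r = 0.054 per year.
The ordinary-annuity PV formula values the stream one period before the first payment (period 8); discount that back 8 periods:
PV₀ = 5,300 × [1 − (1+r)^−7] / r × (1+r)^−8 = €19,846.61

€19,846.61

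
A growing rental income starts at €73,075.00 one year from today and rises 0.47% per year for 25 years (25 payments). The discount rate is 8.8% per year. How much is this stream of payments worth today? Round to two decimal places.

€757,490.98

Periodic rate r = 0.088 per year.
Growing ordinary annuity: PV = PMT₁ × [1 − ((1+g)/(1+r))^n] / (r − g) = 73,075 × [1 − ((1+0.0047)/(1+r))^25] / (r − 0.0047) = €757,490.98.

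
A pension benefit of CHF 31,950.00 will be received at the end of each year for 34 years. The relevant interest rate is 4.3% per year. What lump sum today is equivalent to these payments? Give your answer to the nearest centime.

CHF 565,467.02

This is an ordinary annuity: 34 payments of CHF 31,950.00 at the end of each year.
Periodic rate r = 0.043 per year.
PV = PMT × [(1 − (1+r)^−n)/r] = 31,950 × [1 − (1+r)^−34] / r = CHF 565,467.02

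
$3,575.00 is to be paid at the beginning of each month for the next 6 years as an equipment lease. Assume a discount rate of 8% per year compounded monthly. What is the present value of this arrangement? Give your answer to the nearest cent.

$205,257.74

This is an annuity due: 72 payments of $3,575.00 at the beginning of each month.
Periodic rate r = 0.08/12 per month; n is counted in months.
PV = PMT × [(1 − (1+r)^−n)/r] × (1+r) = 3,575 × [1 − (1+r)^−72] / r × (1+r) = $205,257.74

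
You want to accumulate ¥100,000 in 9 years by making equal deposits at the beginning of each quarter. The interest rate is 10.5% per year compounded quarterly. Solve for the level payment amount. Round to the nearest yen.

¥1,659

Level annuity due; solve FV = PMT × [((1+r)^n − 1)/r] × (1+r) for PMT.
Periodic rate r = 0.105/4 per quarter; n is counted in quarters.
With n = 36: PMT = 100,000 / ([((1+r)^n − 1)/r] × (1+r)) = ¥1,659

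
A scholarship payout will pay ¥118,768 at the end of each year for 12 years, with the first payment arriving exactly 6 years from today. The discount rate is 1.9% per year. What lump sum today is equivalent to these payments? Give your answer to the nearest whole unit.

¥1,150,254

Ordinary annuity of 12 payments, first payment at period 6.
Periodic rate r = 0.019 per year.
The ordinary-annuity PV formula values the stream one period before the first payment (period 5); discount that back 5 periods:
PV₀ = 118,768 × [1 − (1+r)^−12] / r × (1+r)^−5 = ¥1,150,254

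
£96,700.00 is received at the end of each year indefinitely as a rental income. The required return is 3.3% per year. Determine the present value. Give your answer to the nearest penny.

£2,930,303.03

Periodic rate r = 0.033 per year.
Level perpetuity: PV = PMT / r = 96,700 / (0.033) = £2,930,303.03.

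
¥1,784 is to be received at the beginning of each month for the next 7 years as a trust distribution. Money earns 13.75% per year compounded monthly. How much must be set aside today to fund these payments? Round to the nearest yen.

This is an annuity due: 84 payments of ¥1,784 at the beginning of each month.
Periodic rate r = 0.1375/12 per month; n is counted in months.
PV = PMT × [(1 − (1+r)^−n)/r] × (1+r) = 1,784 × [1 − (1+r)^−84] / r × (1+r) = ¥97,002

¥97,002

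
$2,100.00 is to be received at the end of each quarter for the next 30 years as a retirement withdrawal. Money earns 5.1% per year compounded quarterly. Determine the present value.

This is an ordinary annuity: 120 payments of $2,100.00 at the end of each quarter.
Periodic rate r = 0.051/4 per quarter; n is counted in quarters.
PV = PMT × [(1 − (1+r)^−n)/r] = 2,100 × [1 − (1+r)^−120] / r = $128,694.58

$128,694.58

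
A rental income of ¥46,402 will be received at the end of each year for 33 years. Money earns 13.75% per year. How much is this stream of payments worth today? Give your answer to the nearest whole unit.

This is an ordinary annuity: 33 payments of ¥46,402 at the end of each year.
Periodic rate r = 0.1375 per year.
PV = PMT × [(1 − (1+r)^−n)/r] = 46,402 × [1 − (1+r)^−33] / r = ¥332,662

¥332,662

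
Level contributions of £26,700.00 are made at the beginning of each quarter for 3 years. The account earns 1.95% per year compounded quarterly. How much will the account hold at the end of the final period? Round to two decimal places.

This is an annuity due: 12 deposits of £26,700.00 at the beginning of each quarter.
Periodic rate r = 0.0195/4 per quarter; n is counted in quarters.
FV = PMT × [((1+r)^n − 1)/r] × (1+r) = 26,700 × [(1+r)^12 − 1] / r × (1+r) = £330,736.39

£330,736.39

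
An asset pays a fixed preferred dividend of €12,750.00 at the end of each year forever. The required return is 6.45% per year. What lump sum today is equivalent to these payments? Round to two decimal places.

€197,674.42

Periodic rate r = 0.0645 per year.
Level perpetuity: PV = PMT / r = 12,750 / (0.0645) = €197,674.42.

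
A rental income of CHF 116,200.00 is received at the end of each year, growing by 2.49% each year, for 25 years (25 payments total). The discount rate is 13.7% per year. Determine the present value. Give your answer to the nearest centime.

CHF 959,194.93

Periodic rate r = 0.137 per year.
Growing ordinary annuity: PV = PMT₁ × [1 − ((1+g)/(1+r))^n] / (r − g) = 116,200 × [1 − ((1+0.0249)/(1+r))^25] / (r − 0.0249) = CHF 959,194.93.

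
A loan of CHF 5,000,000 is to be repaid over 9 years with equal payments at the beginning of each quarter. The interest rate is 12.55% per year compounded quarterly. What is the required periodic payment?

CHF 226,631.24

Level annuity due; solve PV = PMT × [(1 − (1+r)^−n)/r] × (1+r) for PMT.
Periodic rate r = 0.1255/4 per quarter; n is counted in quarters.
With n = 36: PMT = 5,000,000 / ([(1 − (1+r)^−n)/r] × (1+r)) = CHF 226,631.24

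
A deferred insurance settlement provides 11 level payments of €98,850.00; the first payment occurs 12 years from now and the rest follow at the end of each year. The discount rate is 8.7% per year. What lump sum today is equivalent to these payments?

Ordinary annuity of 11 payments, first payment at period 12.
Periodic rate r = 0.087 per year.
The ordinary-annuity PV formula values the stream one period before the first payment (period 11); discount that back 11 periods:
PV₀ = 98,850 × [1 − (1+r)^−11] / r × (1+r)^−11 = €272,566.97

€272,566.97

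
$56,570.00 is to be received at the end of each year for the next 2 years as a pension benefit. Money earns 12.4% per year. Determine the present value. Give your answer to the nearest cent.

This is an ordinary annuity: 2 payments of $56,570.00 at the end of each year.
Periodic rate r = 0.124 per year.
PV = PMT × [(1 − (1+r)^−n)/r] = 56,570 × [1 − (1+r)^−2] / r = $95,106.03

$95,106.03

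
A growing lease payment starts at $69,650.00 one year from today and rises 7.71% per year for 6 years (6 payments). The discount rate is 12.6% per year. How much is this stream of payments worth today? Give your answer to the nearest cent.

$333,100.91

Periodic rate r = 0.126 per year.
Growing ordinary annuity: PV = PMT₁ × [1 − ((1+g)/(1+r))^n] / (r − g) = 69,650 × [1 − ((1+0.0771)/(1+r))^6] / (r − 0.0771) = $333,100.91.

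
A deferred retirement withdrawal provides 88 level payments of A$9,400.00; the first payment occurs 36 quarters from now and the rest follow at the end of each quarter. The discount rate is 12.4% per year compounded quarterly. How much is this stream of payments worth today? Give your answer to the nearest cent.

A$97,067.89

Ordinary annuity of 88 payments, first payment at period 36.
Periodic rate r = 0.124/4 per quarter; n is counted in quarters.
The ordinary-annuity PV formula values the stream one period before the first payment (period 35); discount that back 35 periods:
PV₀ = 9,400 × [1 − (1+r)^−88] / r × (1+r)^−35 = A$97,067.89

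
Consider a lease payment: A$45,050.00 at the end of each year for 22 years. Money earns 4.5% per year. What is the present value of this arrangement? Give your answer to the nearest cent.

A$620,988.34

This is an ordinary annuity: 22 payments of A$45,050.00 at the end of each year.
Periodic rate r = 0.045 per year.
PV = PMT × [(1 − (1+r)^−n)/r] = 45,050 × [1 − (1+r)^−22] / r = A$620,988.34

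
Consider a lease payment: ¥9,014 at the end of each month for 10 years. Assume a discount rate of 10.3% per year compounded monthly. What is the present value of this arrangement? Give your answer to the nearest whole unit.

¥673,604

This is an ordinary annuity: 120 payments of ¥9,014 at the end of each month.
Periodic rate r = 0.103/12 per month; n is counted in months.
PV = PMT × [(1 − (1+r)^−n)/r] = 9,014 × [1 − (1+r)^−120] / r = ¥673,604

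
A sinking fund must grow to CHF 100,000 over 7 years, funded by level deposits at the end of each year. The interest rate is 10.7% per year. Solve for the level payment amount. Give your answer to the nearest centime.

CHF 10,316.25

Level ordinary annuity; solve FV = PMT × [((1+r)^n − 1)/r] for PMT.
Periodic rate r = 0.107 per year.
With n = 7: PMT = 100,000 / ([((1+r)^n − 1)/r]) = CHF 10,316.25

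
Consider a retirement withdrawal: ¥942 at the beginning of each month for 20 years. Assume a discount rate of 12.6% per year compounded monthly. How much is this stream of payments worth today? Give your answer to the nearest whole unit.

This is an annuity due: 240 payments of ¥942 at the beginning of each month.
Periodic rate r = 0.126/12 per month; n is counted in months.
PV = PMT × [(1 − (1+r)^−n)/r] × (1+r) = 942 × [1 − (1+r)^−240] / r × (1+r) = ¥83,266

¥83,266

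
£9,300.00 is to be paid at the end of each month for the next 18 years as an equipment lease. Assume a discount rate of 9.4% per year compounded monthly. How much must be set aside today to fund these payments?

This is an ordinary annuity: 216 payments of £9,300.00 at the end of each month.
Periodic rate r = 0.094/12 per month; n is counted in months.
PV = PMT × [(1 − (1+r)^−n)/r] = 9,300 × [1 − (1+r)^−216] / r = £967,157.78

£967,157.78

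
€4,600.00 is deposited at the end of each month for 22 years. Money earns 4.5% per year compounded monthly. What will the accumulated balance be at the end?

€2,068,473.94

This is an ordinary annuity: 264 deposits of €4,600.00 at the end of each month.
Periodic rate r = 0.045/12 per month; n is counted in months.
FV = PMT × [((1+r)^n − 1)/r] = 4,600 × [(1+r)^264 − 1] / r = €2,068,473.94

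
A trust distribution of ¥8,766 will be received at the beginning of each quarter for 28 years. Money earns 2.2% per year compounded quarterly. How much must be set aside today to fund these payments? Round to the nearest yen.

This is an annuity due: 112 payments of ¥8,766 at the beginning of each quarter.
Periodic rate r = 0.022/4 per quarter; n is counted in quarters.
PV = PMT × [(1 − (1+r)^−n)/r] × (1+r) = 8,766 × [1 − (1+r)^−112] / r × (1+r) = ¥735,565

¥735,565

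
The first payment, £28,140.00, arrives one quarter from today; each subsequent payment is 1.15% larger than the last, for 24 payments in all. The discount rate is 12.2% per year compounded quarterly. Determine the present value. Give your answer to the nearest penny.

£533,507.56

Periodic rate r = 0.122/4 per quarter; n is counted in quarters.
Growing ordinary annuity: PV = PMT₁ × [1 − ((1+g)/(1+r))^n] / (r − g) = 28,140 × [1 − ((1+0.0115)/(1+r))^24] / (r − 0.0115) = £533,507.56.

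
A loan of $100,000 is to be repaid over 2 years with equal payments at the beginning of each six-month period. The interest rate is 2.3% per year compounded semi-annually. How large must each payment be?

$25,430.41

Level annuity due; solve PV = PMT × [(1 − (1+r)^−n)/r] × (1+r) for PMT.
Periodic rate r = 0.023/2 per half-year; n is counted in half-years.
With n = 4: PMT = 100,000 / ([(1 − (1+r)^−n)/r] × (1+r)) = $25,430.41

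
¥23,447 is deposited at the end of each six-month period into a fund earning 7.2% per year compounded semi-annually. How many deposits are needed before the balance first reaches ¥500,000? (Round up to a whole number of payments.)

17 payments

Periodic rate r = 0.072/2 per half-year; n is counted in half-years.
Ordinary annuity FV: 500,000 = 23,447 × [((1+r)^n − 1)/r].
(1+r)^n = 1 + 500,000 × r / 23,447, so n = ln(1 + 500,000·r/23,447) / ln(1+r) = 16.11.
Round up to a whole number of payments: n = 17.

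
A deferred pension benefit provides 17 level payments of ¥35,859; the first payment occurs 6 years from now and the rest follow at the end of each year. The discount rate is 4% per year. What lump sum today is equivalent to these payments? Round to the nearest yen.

Ordinary annuity of 17 payments, first payment at period 6.
Periodic rate r = 0.04 per year.
The ordinary-annuity PV formula values the stream one period before the first payment (period 5); discount that back 5 periods:
PV₀ = 35,859 × [1 − (1+r)^−17] / r × (1+r)^−5 = ¥358,565

¥358,565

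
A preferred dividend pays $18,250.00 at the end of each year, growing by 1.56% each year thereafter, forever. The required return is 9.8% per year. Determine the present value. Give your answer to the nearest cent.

Periodic rate r = 0.098 per year.
Growing perpetuity (Gordon): PV = PMT₁ / (r − g) = 18,250 / (r − 0.0156) = $221,480.58.

$221,480.58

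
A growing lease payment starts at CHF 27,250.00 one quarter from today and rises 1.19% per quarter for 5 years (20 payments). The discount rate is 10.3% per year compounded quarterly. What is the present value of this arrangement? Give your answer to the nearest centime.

CHF 468,383.02

Periodic rate r = 0.103/4 per quarter; n is counted in quarters.
Growing ordinary annuity: PV = PMT₁ × [1 − ((1+g)/(1+r))^n] / (r − g) = 27,250 × [1 − ((1+0.0119)/(1+r))^20] / (r − 0.0119) = CHF 468,383.02.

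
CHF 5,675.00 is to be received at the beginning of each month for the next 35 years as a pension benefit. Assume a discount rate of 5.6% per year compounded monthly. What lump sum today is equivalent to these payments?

This is an annuity due: 420 payments of CHF 5,675.00 at the beginning of each month.
Periodic rate r = 0.056/12 per month; n is counted in months.
PV = PMT × [(1 − (1+r)^−n)/r] × (1+r) = 5,675 × [1 − (1+r)^−420] / r × (1+r) = CHF 1,048,866.76

CHF 1,048,866.76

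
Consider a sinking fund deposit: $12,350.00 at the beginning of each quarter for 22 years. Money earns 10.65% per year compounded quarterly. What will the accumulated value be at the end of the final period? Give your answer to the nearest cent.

This is an annuity due: 88 deposits of $12,350.00 at the beginning of each quarter.
Periodic rate r = 0.1065/4 per quarter; n is counted in quarters.
FV = PMT × [((1+r)^n − 1)/r] × (1+r) = 12,350 × [(1+r)^88 − 1] / r × (1+r) = $4,332,533.97

$4,332,533.97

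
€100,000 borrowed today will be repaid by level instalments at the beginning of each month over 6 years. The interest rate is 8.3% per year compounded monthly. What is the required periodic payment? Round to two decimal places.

€1,755.86

Level annuity due; solve PV = PMT × [(1 − (1+r)^−n)/r] × (1+r) for PMT.
Periodic rate r = 0.083/12 per month; n is counted in months.
With n = 72: PMT = 100,000 / ([(1 − (1+r)^−n)/r] × (1+r)) = €1,755.86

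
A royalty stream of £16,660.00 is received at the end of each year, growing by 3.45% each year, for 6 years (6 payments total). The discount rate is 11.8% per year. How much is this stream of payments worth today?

Periodic rate r = 0.118 per year.
Growing ordinary annuity: PV = PMT₁ × [1 − ((1+g)/(1+r))^n] / (r − g) = 16,660 × [1 − ((1+0.0345)/(1+r))^6] / (r − 0.0345) = £74,287.41.

£74,287.41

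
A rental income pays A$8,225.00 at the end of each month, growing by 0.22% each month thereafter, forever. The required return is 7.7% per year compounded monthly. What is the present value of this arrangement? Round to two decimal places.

Periodic rate r = 0.077/12 per month.
Growing perpetuity (Gordon): PV = PMT₁ / (r − g) = 8,225 / (r − 0.0022) = A$1,950,592.89.

A$1,950,592.89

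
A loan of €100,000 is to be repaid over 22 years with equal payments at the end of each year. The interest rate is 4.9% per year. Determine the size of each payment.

Level ordinary annuity; solve PV = PMT × [(1 − (1+r)^−n)/r] for PMT.
Periodic rate r = 0.049 per year.
With n = 22: PMT = 100,000 / ([(1 − (1+r)^−n)/r]) = €7,527.94

€7,527.94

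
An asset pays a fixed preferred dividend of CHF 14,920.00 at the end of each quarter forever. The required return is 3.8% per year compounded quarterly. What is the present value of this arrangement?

CHF 1,570,526.32

Periodic rate r = 0.038/4 per quarter.
Level perpetuity: PV = PMT / r = 14,920 / (0.038/4) = CHF 1,570,526.32.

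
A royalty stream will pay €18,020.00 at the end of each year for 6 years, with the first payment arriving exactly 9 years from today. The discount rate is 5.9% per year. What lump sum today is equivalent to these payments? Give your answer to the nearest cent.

Ordinary annuity of 6 payments, first payment at period 9.
Periodic rate r = 0.059 per year.
The ordinary-annuity PV formula values the stream one period before the first payment (period 8); discount that back 8 periods:
PV₀ = 18,020 × [1 − (1+r)^−6] / r × (1+r)^−8 = €56,192.93

€56,192.93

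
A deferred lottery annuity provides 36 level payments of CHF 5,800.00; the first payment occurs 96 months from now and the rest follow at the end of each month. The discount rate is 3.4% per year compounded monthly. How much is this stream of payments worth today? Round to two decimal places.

CHF 151,514.32

Ordinary annuity of 36 payments, first payment at period 96.
Periodic rate r = 0.034/12 per month; n is counted in months.
The ordinary-annuity PV formula values the stream one period before the first payment (period 95); discount that back 95 periods:
PV₀ = 5,800 × [1 − (1+r)^−36] / r × (1+r)^−95 = CHF 151,514.32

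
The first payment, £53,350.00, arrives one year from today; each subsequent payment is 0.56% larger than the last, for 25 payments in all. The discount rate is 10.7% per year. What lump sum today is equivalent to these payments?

Periodic rate r = 0.107 per year.
Growing ordinary annuity: PV = PMT₁ × [1 − ((1+g)/(1+r))^n] / (r − g) = 53,350 × [1 − ((1+0.0056)/(1+r))^25] / (r − 0.0056) = £478,486.90.

£478,486.90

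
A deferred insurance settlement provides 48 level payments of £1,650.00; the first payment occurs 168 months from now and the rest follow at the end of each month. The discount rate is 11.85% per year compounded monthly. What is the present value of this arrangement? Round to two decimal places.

Ordinary annuity of 48 payments, first payment at period 168.
Periodic rate r = 0.1185/12 per month; n is counted in months.
The ordinary-annuity PV formula values the stream one period before the first payment (period 167); discount that back 167 periods:
PV₀ = 1,650 × [1 − (1+r)^−48] / r × (1+r)^−167 = £12,175.66

£12,175.66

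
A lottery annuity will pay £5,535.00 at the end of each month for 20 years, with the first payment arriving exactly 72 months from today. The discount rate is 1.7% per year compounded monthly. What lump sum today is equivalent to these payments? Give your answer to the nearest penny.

£1,017,837.91

Ordinary annuity of 240 payments, first payment at period 72.
Periodic rate r = 0.017/12 per month; n is counted in months.
The ordinary-annuity PV formula values the stream one period before the first payment (period 71); discount that back 71 periods:
PV₀ = 5,535 × [1 − (1+r)^−240] / r × (1+r)^−71 = £1,017,837.91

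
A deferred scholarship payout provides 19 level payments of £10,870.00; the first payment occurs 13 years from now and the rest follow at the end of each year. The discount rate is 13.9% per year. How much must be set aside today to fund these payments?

Ordinary annuity of 19 payments, first payment at period 13.
Periodic rate r = 0.139 per year.
The ordinary-annuity PV formula values the stream one period before the first payment (period 12); discount that back 12 periods:
PV₀ = 10,870 × [1 − (1+r)^−19] / r × (1+r)^−12 = £15,019.76

£15,019.76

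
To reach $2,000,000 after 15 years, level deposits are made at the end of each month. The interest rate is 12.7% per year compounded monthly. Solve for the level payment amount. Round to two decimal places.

$3,744.67

Level ordinary annuity; solve FV = PMT × [((1+r)^n − 1)/r] for PMT.
Periodic rate r = 0.127/12 per month; n is counted in months.
With n = 180: PMT = 2,000,000 / ([((1+r)^n − 1)/r]) = $3,744.67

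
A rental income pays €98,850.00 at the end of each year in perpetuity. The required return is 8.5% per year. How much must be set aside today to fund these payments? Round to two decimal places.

€1,162,941.18

Periodic rate r = 0.085 per year.
Level perpetuity: PV = PMT / r = 98,850 / (0.085) = €1,162,941.18.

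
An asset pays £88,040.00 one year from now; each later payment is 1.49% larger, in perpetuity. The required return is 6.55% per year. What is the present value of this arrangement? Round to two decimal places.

Periodic rate r = 0.0655 per year.
Growing perpetuity (Gordon): PV = PMT₁ / (r − g) = 88,040 / (r − 0.0149) = £1,739,920.95.

£1,739,920.95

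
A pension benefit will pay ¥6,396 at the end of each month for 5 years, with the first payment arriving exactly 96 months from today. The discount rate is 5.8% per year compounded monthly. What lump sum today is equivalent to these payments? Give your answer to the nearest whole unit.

Ordinary annuity of 60 payments, first payment at period 96.
Periodic rate r = 0.058/12 per month; n is counted in months.
The ordinary-annuity PV formula values the stream one period before the first payment (period 95); discount that back 95 periods:
PV₀ = 6,396 × [1 − (1+r)^−60] / r × (1+r)^−95 = ¥210,267

¥210,267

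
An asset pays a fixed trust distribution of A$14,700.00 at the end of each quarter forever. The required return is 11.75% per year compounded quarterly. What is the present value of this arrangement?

Periodic rate r = 0.1175/4 per quarter.
Level perpetuity: PV = PMT / r = 14,700 / (0.1175/4) = A$500,425.53.

A$500,425.53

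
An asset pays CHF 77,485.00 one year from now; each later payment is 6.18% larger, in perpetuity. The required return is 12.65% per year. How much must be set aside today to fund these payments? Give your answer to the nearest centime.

Periodic rate r = 0.1265 per year.
Growing perpetuity (Gordon): PV = PMT₁ / (r − g) = 77,485 / (r − 0.0618) = CHF 1,197,604.33.

CHF 1,197,604.33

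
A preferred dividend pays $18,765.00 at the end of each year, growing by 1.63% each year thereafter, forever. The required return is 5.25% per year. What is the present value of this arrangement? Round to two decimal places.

$518,370.17

Periodic rate r = 0.0525 per year.
Growing perpetuity (Gordon): PV = PMT₁ / (r − g) = 18,765 / (r − 0.0163) = $518,370.17.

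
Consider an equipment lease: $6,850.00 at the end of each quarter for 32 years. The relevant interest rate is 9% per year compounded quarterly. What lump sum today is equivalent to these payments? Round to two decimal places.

This is an ordinary annuity: 128 payments of $6,850.00 at the end of each quarter.
Periodic rate r = 0.09/4 per quarter; n is counted in quarters.
PV = PMT × [(1 − (1+r)^−n)/r] = 6,850 × [1 − (1+r)^−128] / r = $286,800.18

$286,800.18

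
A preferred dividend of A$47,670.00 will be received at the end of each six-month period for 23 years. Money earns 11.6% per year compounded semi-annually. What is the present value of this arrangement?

This is an ordinary annuity: 46 payments of A$47,670.00 at the end of each six-month period.
Periodic rate r = 0.116/2 per half-year; n is counted in half-years.
PV = PMT × [(1 − (1+r)^−n)/r] = 47,670 × [1 − (1+r)^−46] / r = A$760,452.98

A$760,452.98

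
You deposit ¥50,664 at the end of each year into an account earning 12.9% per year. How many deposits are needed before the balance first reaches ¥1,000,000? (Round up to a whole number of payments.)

11 payments

Periodic rate r = 0.129 per year.
Ordinary annuity FV: 1,000,000 = 50,664 × [((1+r)^n − 1)/r].
(1+r)^n = 1 + 1,000,000 × r / 50,664, so n = ln(1 + 1,000,000·r/50,664) / ln(1+r) = 10.43.
Round up to a whole number of payments: n = 11.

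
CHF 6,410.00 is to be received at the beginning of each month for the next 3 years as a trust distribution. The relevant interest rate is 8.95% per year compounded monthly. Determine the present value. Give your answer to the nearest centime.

CHF 203,226.11

This is an annuity due: 36 payments of CHF 6,410.00 at the beginning of each month.
Periodic rate r = 0.0895/12 per month; n is counted in months.
PV = PMT × [(1 − (1+r)^−n)/r] × (1+r) = 6,410 × [1 − (1+r)^−36] / r × (1+r) = CHF 203,226.11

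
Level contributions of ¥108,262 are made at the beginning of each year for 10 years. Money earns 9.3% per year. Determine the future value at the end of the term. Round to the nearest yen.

¥1,823,730

This is an annuity due: 10 deposits of ¥108,262 at the beginning of each year.
Periodic rate r = 0.093 per year.
FV = PMT × [((1+r)^n − 1)/r] × (1+r) = 108,262 × [(1+r)^10 − 1] / r × (1+r) = ¥1,823,730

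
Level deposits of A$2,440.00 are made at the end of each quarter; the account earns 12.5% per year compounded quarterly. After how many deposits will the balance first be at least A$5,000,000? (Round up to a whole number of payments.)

136 payments

Periodic rate r = 0.125/4 per quarter; n is counted in quarters.
Ordinary annuity FV: 5,000,000 = 2,440 × [((1+r)^n − 1)/r].
(1+r)^n = 1 + 5,000,000 × r / 2,440, so n = ln(1 + 5,000,000·r/2,440) / ln(1+r) = 135.68.
Round up to a whole number of payments: n = 136.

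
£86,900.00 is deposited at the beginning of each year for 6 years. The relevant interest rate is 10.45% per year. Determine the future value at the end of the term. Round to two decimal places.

This is an annuity due: 6 deposits of £86,900.00 at the beginning of each year.
Periodic rate r = 0.1045 per year.
FV = PMT × [((1+r)^n − 1)/r] × (1+r) = 86,900 × [(1+r)^6 − 1] / r × (1+r) = £749,012.16

£749,012.16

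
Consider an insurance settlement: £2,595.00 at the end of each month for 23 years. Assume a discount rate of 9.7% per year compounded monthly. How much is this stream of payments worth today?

This is an ordinary annuity: 276 payments of £2,595.00 at the end of each month.
Periodic rate r = 0.097/12 per month; n is counted in months.
PV = PMT × [(1 − (1+r)^−n)/r] = 2,595 × [1 − (1+r)^−276] / r = £286,234.80

£286,234.80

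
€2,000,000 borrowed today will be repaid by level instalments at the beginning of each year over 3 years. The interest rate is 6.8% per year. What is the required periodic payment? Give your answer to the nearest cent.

€710,973.93

Level annuity due; solve PV = PMT × [(1 − (1+r)^−n)/r] × (1+r) for PMT.
Periodic rate r = 0.068 per year.
With n = 3: PMT = 2,000,000 / ([(1 − (1+r)^−n)/r] × (1+r)) = €710,973.93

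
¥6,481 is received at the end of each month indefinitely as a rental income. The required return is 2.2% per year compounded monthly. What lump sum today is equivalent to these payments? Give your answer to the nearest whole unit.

Periodic rate r = 0.022/12 per month.
Level perpetuity: PV = PMT / r = 6,481 / (0.022/12) = ¥3,535,091.

¥3,535,091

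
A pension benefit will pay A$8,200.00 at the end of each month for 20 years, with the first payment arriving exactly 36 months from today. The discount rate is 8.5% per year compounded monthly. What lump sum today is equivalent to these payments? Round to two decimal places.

Ordinary annuity of 240 payments, first payment at period 36.
Periodic rate r = 0.085/12 per month; n is counted in months.
The ordinary-annuity PV formula values the stream one period before the first payment (period 35); discount that back 35 periods:
PV₀ = 8,200 × [1 − (1+r)^−240] / r × (1+r)^−35 = A$738,062.73

A$738,062.73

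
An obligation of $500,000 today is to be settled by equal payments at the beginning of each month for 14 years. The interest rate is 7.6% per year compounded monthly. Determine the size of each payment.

Level annuity due; solve PV = PMT × [(1 − (1+r)^−n)/r] × (1+r) for PMT.
Periodic rate r = 0.076/12 per month; n is counted in months.
With n = 168: PMT = 500,000 / ([(1 − (1+r)^−n)/r] × (1+r)) = $4,813.24

$4,813.24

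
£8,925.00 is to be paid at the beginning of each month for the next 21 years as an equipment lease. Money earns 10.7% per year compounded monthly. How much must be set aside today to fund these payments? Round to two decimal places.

This is an annuity due: 252 payments of £8,925.00 at the beginning of each month.
Periodic rate r = 0.107/12 per month; n is counted in months.
PV = PMT × [(1 − (1+r)^−n)/r] × (1+r) = 8,925 × [1 − (1+r)^−252] / r × (1+r) = £902,032.88

£902,032.88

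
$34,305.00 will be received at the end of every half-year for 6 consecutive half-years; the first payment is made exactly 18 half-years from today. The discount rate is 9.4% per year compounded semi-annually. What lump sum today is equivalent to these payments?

$80,526.13

Ordinary annuity of 6 payments, first payment at period 18.
Periodic rate r = 0.094/2 per half-year; n is counted in half-years.
The ordinary-annuity PV formula values the stream one period before the first payment (period 17); discount that back 17 periods:
PV₀ = 34,305 × [1 − (1+r)^−6] / r × (1+r)^−17 = $80,526.13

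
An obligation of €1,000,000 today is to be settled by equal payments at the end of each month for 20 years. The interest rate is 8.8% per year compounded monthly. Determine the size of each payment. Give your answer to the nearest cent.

€8,869.04

Level ordinary annuity; solve PV = PMT × [(1 − (1+r)^−n)/r] for PMT.
Periodic rate r = 0.088/12 per month; n is counted in months.
With n = 240: PMT = 1,000,000 / ([(1 − (1+r)^−n)/r]) = €8,869.04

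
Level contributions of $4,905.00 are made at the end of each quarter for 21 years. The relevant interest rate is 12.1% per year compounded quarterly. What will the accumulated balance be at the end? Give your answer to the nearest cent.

$1,819,807.11

This is an ordinary annuity: 84 deposits of $4,905.00 at the end of each quarter.
Periodic rate r = 0.121/4 per quarter; n is counted in quarters.
FV = PMT × [((1+r)^n − 1)/r] = 4,905 × [(1+r)^84 − 1] / r = $1,819,807.11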